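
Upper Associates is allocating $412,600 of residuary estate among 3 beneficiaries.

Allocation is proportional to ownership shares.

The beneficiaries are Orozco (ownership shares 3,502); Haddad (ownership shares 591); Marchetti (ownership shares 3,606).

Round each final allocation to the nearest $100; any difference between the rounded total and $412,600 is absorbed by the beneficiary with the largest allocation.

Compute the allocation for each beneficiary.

Total ownership shares = 7,699.
Unrounded shares: Orozco 3,502/7,699 × $412,600 = 187,677.00; Haddad 591/7,699 × $412,600 = 31,672.50; Marchetti 3,606/7,699 × $412,600 = 193,250.50.
After rounding ($100): Orozco $187,700; Haddad $31,700; Marchetti $193,300. Sum = $412,700.
Difference $412,600 − $412,700 = −$100 applied to largest allocation (Marchetti): Marchetti becomes $193,200.

Orozco: $187,700 | Haddad: $31,700 | Marchetti: $193,200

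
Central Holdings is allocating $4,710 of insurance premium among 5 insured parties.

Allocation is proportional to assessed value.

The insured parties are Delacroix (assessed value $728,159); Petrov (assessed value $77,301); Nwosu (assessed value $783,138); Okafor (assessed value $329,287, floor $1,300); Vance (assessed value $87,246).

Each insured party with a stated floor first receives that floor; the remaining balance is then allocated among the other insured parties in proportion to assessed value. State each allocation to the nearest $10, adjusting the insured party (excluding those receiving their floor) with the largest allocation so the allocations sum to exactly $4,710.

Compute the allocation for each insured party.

Guaranteed amounts: Okafor $1,300. Balance $3,410.
Balance split over remaining assessed value 1,675,844: Delacroix 1,481.65 → $1,480; Petrov 157.29 → $160; Nwosu 1,593.53 → $1,590; Vance 177.53 → $180.

Delacroix: $1,480 | Petrov: $160 | Nwosu: $1,590 | Okafor: $1,300 | Vance: $180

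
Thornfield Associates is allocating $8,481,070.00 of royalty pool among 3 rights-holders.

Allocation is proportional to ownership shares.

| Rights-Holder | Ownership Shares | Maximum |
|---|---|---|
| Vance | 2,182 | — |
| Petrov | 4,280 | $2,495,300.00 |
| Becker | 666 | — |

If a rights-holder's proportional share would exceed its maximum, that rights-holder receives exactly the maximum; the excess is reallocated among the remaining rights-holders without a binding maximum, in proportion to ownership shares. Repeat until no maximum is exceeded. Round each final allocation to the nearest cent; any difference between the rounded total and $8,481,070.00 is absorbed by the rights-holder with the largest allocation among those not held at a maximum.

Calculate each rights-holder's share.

Total ownership shares = 7,128.
Pro-rata shares before constraints: Vance 2,596,197.3541; Petrov 5,092,449.4388; Becker 792,423.2071.
Capped: Petrov ($2,495,300.00); remaining pool $5,985,770.00 reallocated over remaining ownership shares 2,848.
Redistributed shares: Vance 4,586,007.7739 → $4,586,007.77; Becker 1,399,762.2261 → $1,399,762.23.

Vance: $4,586,007.77 · Petrov: $2,495,300.00 · Becker: $1,399,762.23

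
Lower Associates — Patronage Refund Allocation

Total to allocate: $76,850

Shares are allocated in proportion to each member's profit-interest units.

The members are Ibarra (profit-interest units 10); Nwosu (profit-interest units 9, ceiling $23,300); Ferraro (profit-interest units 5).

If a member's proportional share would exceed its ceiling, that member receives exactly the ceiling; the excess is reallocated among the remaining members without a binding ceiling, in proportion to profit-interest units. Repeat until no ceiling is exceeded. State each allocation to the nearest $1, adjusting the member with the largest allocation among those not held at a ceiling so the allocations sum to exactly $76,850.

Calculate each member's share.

Profit-interest units total: 24.
Unconstrained shares: Ibarra 32,020.83; Nwosu 28,818.75; Ferraro 16,010.42.
Cap binds for Nwosu ($23,300); remaining pool $53,550 reallocated over remaining profit-interest units 15.
Remaining shares: Ibarra 35,700.00 → $35,700; Ferraro 17,850.00 → $17,850.

Ibarra: $35,700; Nwosu: $23,300; Ferraro: $17,850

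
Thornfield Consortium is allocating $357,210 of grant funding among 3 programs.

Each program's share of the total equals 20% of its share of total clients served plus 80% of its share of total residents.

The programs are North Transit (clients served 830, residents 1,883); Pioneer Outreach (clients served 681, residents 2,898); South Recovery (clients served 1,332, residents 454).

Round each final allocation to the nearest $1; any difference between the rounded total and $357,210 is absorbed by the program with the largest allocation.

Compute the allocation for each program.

Totals — clients served 2,843, residents 5,235.
Blended shares (20% clients served + 80% residents): North Transit 0.3461; Pioneer Outreach 0.4908; South Recovery 0.1631.
Raw shares: North Transit 123,646.28; Pioneer Outreach 175,308.83; South Recovery 58,254.88.
After rounding ($1): North Transit $123,646; Pioneer Outreach $175,309; South Recovery $58,255. Sum = $357,210.
No rounding difference to absorb.

North Transit: $123,646 | Pioneer Outreach: $175,309 | South Recovery: $58,255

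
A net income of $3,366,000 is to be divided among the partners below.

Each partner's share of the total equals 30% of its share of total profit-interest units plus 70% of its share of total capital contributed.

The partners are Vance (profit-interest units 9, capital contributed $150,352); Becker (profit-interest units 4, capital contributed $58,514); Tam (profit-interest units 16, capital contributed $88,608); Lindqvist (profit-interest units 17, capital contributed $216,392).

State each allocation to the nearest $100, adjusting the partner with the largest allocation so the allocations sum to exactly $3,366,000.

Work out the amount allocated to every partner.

Vance: $887,000 | Becker: $356,100 | Tam: $757,500 | Lindqvist: $1,365,400

Profit-interest units total 46; capital contributed total 513,866.
Blended shares (30% profit-interest units + 70% capital contributed): Vance 0.2635; Becker 0.1058; Tam 0.2251; Lindqvist 0.4056.
Unrounded shares: Vance 886,969.88; Becker 356,109.55; Tam 757,523.91; Lindqvist 1,365,396.66.
After rounding ($100): Vance $887,000; Becker $356,100; Tam $757,500; Lindqvist $1,365,400. Sum = $3,366,000.
Sum already equals the total — no adjustment.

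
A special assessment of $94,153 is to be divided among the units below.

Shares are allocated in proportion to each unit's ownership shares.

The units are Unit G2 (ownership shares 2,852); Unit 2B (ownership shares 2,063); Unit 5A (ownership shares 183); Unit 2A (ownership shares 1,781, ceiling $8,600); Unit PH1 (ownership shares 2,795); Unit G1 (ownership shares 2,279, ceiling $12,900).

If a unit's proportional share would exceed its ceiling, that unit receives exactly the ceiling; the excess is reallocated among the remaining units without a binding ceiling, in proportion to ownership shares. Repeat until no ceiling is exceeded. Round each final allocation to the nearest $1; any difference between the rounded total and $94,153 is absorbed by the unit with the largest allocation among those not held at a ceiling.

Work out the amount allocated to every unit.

Unit G2: $26,253 | Unit 2B: $18,989 | Unit 5A: $1,684 | Unit 2A: $8,600 | Unit PH1: $25,727 | Unit G1: $12,900

Ownership shares total: 11,953.
Proportional shares (ignoring caps): Unit G2 22,465.02; Unit 2B 16,250.12; Unit 5A 1,441.48; Unit 2A 14,028.82; Unit PH1 22,016.03; Unit G1 17,951.53.
Held at cap: Unit 2A ($8,600), Unit G1 ($12,900); remaining pool $72,653 reallocated over remaining ownership shares 7,893.
Shares after redistribution: Unit G2 26,251.91 → $26,252; Unit 2B 18,989.38 → $18,989; Unit 5A 1,684.47 → $1,684; Unit PH1 25,727.24 → $25,727.
Rounding difference +$1 applied to Unit G2 → $26,253.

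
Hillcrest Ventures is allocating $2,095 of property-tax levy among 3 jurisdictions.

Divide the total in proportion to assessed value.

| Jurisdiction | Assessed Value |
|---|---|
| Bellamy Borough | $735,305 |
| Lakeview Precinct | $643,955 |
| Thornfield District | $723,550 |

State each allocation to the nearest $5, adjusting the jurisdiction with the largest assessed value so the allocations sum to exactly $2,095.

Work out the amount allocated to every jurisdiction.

Bellamy Borough: $735 | Lakeview Precinct: $640 | Thornfield District: $720

Combined assessed value = 735,305 + 643,955 + 723,550 = 2,102,810.
Proportional shares: Bellamy Borough 732.57; Lakeview Precinct 641.56; Thornfield District 720.86.
After rounding ($5): Bellamy Borough $735; Lakeview Precinct $640; Thornfield District $720. Sum = $2,095.
Sum already equals the total — no adjustment.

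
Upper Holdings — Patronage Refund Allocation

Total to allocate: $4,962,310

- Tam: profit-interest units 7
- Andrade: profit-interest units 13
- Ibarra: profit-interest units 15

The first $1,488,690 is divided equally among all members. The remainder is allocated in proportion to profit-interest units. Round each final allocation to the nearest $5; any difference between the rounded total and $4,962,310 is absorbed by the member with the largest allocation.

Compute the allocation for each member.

Tam: $1,190,955 · Andrade: $1,786,430 · Ibarra: $1,984,925

$1,488,690 shared equally gives $496,230 per member.
Remainder $3,473,620 by profit-interest units (total 35): Tam 694,724.00 → $694,725; Andrade 1,290,201.71 → $1,290,200; Ibarra 1,488,694.29 → $1,488,695.
Totals: Tam $496,230 + $694,725 = $1,190,955; Andrade $496,230 + $1,290,200 = $1,786,430; Ibarra $496,230 + $1,488,695 = $1,984,925.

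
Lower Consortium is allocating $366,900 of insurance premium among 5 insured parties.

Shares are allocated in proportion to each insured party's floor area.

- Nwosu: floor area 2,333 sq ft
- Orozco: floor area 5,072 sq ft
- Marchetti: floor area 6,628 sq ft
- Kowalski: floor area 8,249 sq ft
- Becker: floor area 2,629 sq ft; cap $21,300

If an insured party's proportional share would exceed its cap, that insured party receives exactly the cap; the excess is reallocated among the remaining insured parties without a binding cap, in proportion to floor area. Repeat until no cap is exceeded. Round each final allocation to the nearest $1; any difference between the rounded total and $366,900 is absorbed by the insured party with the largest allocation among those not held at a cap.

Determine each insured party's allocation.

Nwosu: $36,185 · Orozco: $78,668 · Marchetti: $102,802 · Kowalski: $127,945 · Becker: $21,300

Total floor area = 24,911.
Unconstrained shares: Nwosu 34,361.43; Orozco 74,702.61; Marchetti 97,620.06; Kowalski 121,494.85; Becker 38,721.05.
Cap binds for Becker ($21,300); balance $345,600 reallocated over remaining floor area 22,282.
Redistributed shares: Nwosu 36,185.48 → $36,185; Orozco 78,668.13 → $78,668; Marchetti 102,802.12 → $102,802; Kowalski 127,944.28 → $127,944.
Rounding difference +$1 applied to Kowalski → $127,945.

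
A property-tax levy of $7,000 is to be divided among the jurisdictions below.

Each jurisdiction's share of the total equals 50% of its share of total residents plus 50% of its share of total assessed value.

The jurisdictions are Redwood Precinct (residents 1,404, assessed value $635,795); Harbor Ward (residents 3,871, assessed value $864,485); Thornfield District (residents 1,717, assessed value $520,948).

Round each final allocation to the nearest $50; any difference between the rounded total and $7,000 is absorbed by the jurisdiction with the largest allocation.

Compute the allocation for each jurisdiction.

Residents total 6,992; assessed value total 2,021,228.
Composite weights (50% residents + 50% assessed value): Redwood Precinct 0.2577; Harbor Ward 0.4907; Thornfield District 0.2517.
Pro-rata amounts: Redwood Precinct 1,803.76; Harbor Ward 3,434.67; Thornfield District 1,761.57.
Rounded to nearest $50: Redwood Precinct $1,800; Harbor Ward $3,450; Thornfield District $1,750. Sum = $7,000.
Rounded total matches; no reconciliation needed.

Redwood Precinct: $1,800; Harbor Ward: $3,450; Thornfield District: $1,750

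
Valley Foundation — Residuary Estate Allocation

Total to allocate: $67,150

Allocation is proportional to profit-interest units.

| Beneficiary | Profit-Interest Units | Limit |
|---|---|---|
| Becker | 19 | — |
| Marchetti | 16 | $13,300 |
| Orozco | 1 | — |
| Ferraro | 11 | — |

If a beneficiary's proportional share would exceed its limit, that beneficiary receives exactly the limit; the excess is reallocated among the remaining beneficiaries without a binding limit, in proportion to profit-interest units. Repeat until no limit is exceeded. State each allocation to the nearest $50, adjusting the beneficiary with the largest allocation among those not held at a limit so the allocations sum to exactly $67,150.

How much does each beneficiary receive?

Combined profit-interest units = 47.
Pro-rata shares before constraints: Becker 27,145.74; Marchetti 22,859.57; Orozco 1,428.72; Ferraro 15,715.96.
Capped: Marchetti ($13,300); remaining pool $53,850 reallocated over remaining profit-interest units 31.
Remaining shares: Becker 33,004.84 → $33,000; Orozco 1,737.10 → $1,750; Ferraro 19,108.06 → $19,100.

Becker: $33,000 · Marchetti: $13,300 · Orozco: $1,750 · Ferraro: $19,100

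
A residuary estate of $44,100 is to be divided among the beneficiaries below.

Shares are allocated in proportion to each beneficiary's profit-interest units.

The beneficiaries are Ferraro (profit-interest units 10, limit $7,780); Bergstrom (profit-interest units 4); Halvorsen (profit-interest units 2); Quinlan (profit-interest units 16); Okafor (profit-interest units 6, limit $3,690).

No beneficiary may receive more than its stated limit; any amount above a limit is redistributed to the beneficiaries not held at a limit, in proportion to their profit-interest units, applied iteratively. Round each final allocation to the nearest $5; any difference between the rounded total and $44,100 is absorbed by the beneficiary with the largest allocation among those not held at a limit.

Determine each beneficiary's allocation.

Ferraro: $7,780; Bergstrom: $5,935; Halvorsen: $2,965; Quinlan: $23,730; Okafor: $3,690

Combined profit-interest units = 38.
Unconstrained shares: Ferraro 11,605.26; Bergstrom 4,642.11; Halvorsen 2,321.05; Quinlan 18,568.42; Okafor 6,963.16.
Capped: Ferraro ($7,780), Okafor ($3,690); residual $32,630 reallocated over remaining profit-interest units 22.
Redistributed shares: Bergstrom 5,932.73 → $5,935; Halvorsen 2,966.36 → $2,965; Quinlan 23,730.91 → $23,730.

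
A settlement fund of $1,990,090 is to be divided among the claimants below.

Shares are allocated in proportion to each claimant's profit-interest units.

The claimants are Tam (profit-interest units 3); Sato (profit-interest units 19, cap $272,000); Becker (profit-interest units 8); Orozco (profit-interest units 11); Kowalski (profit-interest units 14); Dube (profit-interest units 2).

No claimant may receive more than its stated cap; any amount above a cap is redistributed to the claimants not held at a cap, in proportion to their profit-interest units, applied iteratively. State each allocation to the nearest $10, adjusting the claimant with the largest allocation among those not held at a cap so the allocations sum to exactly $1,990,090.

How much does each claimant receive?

Tam: $135,640 · Sato: $272,000 · Becker: $361,700 · Orozco: $497,340 · Kowalski: $632,980 · Dube: $90,430

Profit-interest units total: 57.
Pro-rata shares before constraints: Tam 104,741.58; Sato 663,363.33; Becker 279,310.88; Orozco 384,052.46; Kowalski 488,794.04; Dube 69,827.72.
Capped: Sato ($272,000); balance $1,718,090 reallocated over remaining profit-interest units 38.
Redistributed shares: Tam 135,638.68 → $135,640; Becker 361,703.16 → $361,700; Orozco 497,341.84 → $497,340; Kowalski 632,980.53 → $632,980; Dube 90,425.79 → $90,430.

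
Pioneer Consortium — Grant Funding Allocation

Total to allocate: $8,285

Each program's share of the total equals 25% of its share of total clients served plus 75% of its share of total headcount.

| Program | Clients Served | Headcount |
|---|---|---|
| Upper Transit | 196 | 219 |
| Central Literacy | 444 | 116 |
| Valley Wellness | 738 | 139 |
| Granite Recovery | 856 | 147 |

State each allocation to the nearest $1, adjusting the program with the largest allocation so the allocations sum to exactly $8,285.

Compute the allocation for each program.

Totals — clients served 2,234, headcount 621.
Blended shares (25% clients served + 75% headcount): Upper Transit 0.2864; Central Literacy 0.1898; Valley Wellness 0.2505; Granite Recovery 0.2733.
Raw shares: Upper Transit 2,373.04; Central Literacy 1,572.35; Valley Wellness 2,075.08; Granite Recovery 2,264.53.
Rounded to nearest $1: Upper Transit $2,373; Central Literacy $1,572; Valley Wellness $2,075; Granite Recovery $2,265. Sum = $8,285.
Sum already equals the total — no adjustment.

Upper Transit: $2,373; Central Literacy: $1,572; Valley Wellness: $2,075; Granite Recovery: $2,265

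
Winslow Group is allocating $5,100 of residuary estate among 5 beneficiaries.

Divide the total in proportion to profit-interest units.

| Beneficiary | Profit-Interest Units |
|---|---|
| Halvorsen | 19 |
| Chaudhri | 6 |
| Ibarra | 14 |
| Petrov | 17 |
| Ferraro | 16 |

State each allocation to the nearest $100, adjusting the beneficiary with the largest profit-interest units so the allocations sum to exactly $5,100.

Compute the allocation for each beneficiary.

Combined profit-interest units = 72.
Unrounded shares: Halvorsen 19/72 × $5,100 = 1,345.83; Chaudhri 6/72 × $5,100 = 425.00; Ibarra 14/72 × $5,100 = 991.67; Petrov 17/72 × $5,100 = 1,204.17; Ferraro 16/72 × $5,100 = 1,133.33.
After rounding ($100): Halvorsen $1,300; Chaudhri $400; Ibarra $1,000; Petrov $1,200; Ferraro $1,100. Sum = $5,000.
Difference $5,100 − $5,000 = +$100 applied to largest profit-interest units (Halvorsen): Halvorsen becomes $1,400.

Halvorsen: $1,400 | Chaudhri: $400 | Ibarra: $1,000 | Petrov: $1,200 | Ferraro: $1,100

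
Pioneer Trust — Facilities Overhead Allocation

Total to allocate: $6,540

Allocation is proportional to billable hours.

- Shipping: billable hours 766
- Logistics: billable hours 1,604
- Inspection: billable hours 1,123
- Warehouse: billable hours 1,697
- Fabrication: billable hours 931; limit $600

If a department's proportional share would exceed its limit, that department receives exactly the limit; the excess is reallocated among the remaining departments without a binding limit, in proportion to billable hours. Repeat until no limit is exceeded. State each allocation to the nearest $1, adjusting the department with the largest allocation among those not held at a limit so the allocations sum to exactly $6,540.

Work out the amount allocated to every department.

Sum of billable hours: 6,121.
Pro-rata shares before constraints: Shipping 818.43; Logistics 1,713.80; Inspection 1,199.87; Warehouse 1,813.16; Fabrication 994.73.
Capped: Fabrication ($600); remaining pool $5,940 reallocated over remaining billable hours 5,190.
Redistributed shares: Shipping 876.69 → $877; Logistics 1,835.79 → $1,836; Inspection 1,285.28 → $1,285; Warehouse 1,942.23 → $1,942.

Shipping: $877; Logistics: $1,836; Inspection: $1,285; Warehouse: $1,942; Fabrication: $600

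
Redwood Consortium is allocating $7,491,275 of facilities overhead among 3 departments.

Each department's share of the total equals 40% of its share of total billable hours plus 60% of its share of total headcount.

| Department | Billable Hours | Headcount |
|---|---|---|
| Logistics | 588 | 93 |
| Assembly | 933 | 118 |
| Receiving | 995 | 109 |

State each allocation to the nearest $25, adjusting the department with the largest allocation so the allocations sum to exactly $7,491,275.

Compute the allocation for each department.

Logistics: $2,006,600; Assembly: $2,768,625; Receiving: $2,716,050

Totals — billable hours 2,516, headcount 320.
Combined weights (40% billable hours + 60% headcount): Logistics 0.2679; Assembly 0.3696; Receiving 0.3626.
Pro-rata amounts: Logistics 2,006,588.33; Assembly 2,768,630.54; Receiving 2,716,056.14.
After rounding ($25): Logistics $2,006,600; Assembly $2,768,625; Receiving $2,716,050. Sum = $7,491,275.
Sum already equals the total — no adjustment.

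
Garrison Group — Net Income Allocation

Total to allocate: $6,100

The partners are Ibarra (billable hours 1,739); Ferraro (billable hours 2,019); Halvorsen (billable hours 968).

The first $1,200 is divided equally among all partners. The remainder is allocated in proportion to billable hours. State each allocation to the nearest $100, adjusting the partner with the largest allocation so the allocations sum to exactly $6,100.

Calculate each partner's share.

$1,200 shared equally gives $400 per partner.
Remainder $4,900 by billable hours (total 4,726): Ibarra 1,803.03 → $1,800; Ferraro 2,093.33 → $2,100; Halvorsen 1,003.64 → $1,000.
Totals: Ibarra $400 + $1,800 = $2,200; Ferraro $400 + $2,100 = $2,500; Halvorsen $400 + $1,000 = $1,400.

Ibarra: $2,200; Ferraro: $2,500; Halvorsen: $1,400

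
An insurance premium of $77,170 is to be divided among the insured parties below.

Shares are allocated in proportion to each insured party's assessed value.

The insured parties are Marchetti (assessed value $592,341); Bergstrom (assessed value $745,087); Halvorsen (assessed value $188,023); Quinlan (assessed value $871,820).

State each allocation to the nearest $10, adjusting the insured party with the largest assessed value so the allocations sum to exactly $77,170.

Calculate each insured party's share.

Marchetti: $19,070 · Bergstrom: $23,980 · Halvorsen: $6,050 · Quinlan: $28,070

Sum of assessed value: 2,397,271.
Pro-rata amounts: Marchetti 592,341/2,397,271 × $77,170 = 19,067.91; Bergstrom 745,087/2,397,271 × $77,170 = 23,984.92; Halvorsen 188,023/2,397,271 × $77,170 = 6,052.61; Quinlan 871,820/2,397,271 × $77,170 = 28,064.56.
At nearest $10: Marchetti $19,070; Bergstrom $23,980; Halvorsen $6,050; Quinlan $28,060. Sum = $77,160.
Difference $77,170 − $77,160 = +$10 applied to largest assessed value (Quinlan): Quinlan becomes $28,070.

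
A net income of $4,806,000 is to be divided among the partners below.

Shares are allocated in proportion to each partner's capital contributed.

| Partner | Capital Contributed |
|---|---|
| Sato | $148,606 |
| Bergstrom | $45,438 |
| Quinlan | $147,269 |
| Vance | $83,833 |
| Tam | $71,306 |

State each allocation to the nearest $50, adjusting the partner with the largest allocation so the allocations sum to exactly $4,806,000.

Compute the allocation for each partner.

Capital contributed total: 496,452.
Unrounded shares: Sato 148,606/496,452 × $4,806,000 = 1,438,609.24; Bergstrom 45,438/496,452 × $4,806,000 = 439,871.38; Quinlan 147,269/496,452 × $4,806,000 = 1,425,666.16; Vance 83,833/496,452 × $4,806,000 = 811,561.64; Tam 71,306/496,452 × $4,806,000 = 690,291.58.
At nearest $50: Sato $1,438,600; Bergstrom $439,850; Quinlan $1,425,650; Vance $811,550; Tam $690,300. Sum = $4,805,950.
Difference $4,806,000 − $4,805,950 = +$50 applied to largest allocation (Sato): Sato becomes $1,438,650.

Sato: $1,438,650 | Bergstrom: $439,850 | Quinlan: $1,425,650 | Vance: $811,550 | Tam: $690,300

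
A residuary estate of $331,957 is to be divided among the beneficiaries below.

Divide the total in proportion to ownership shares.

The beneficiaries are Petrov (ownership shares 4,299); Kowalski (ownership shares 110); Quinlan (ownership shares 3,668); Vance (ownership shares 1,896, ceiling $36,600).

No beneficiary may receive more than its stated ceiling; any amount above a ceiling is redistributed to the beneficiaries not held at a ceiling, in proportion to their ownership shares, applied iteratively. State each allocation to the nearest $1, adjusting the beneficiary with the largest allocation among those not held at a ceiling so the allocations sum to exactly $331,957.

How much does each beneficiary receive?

Sum of ownership shares: 9,973.
Proportional shares (ignoring caps): Petrov 143,094.67; Kowalski 3,661.41; Quinlan 122,091.47; Vance 63,109.44.
Capped: Vance ($36,600); remaining pool $295,357 reallocated over remaining ownership shares 8,077.
Redistributed shares: Petrov 157,204.38 → $157,204; Kowalski 4,022.44 → $4,022; Quinlan 134,130.18 → $134,130.
Rounding difference +$1 applied to Petrov → $157,205.

Petrov: $157,205 · Kowalski: $4,022 · Quinlan: $134,130 · Vance: $36,600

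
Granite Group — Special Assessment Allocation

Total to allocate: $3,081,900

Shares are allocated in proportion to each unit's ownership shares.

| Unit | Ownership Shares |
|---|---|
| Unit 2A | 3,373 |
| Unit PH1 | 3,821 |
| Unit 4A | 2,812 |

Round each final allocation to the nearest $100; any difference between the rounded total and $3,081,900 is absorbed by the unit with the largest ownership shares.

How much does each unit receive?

Unit 2A: $1,038,900 | Unit PH1: $1,176,900 | Unit 4A: $866,100

Ownership shares total: 3,373 + 3,821 + 2,812 = 10,006.
Pro-rata amounts: Unit 2A 1,038,901.53; Unit PH1 1,176,887.86; Unit 4A 866,110.61.
Rounded to nearest $100: Unit 2A $1,038,900; Unit PH1 $1,176,900; Unit 4A $866,100. Sum = $3,081,900.
No rounding difference to absorb.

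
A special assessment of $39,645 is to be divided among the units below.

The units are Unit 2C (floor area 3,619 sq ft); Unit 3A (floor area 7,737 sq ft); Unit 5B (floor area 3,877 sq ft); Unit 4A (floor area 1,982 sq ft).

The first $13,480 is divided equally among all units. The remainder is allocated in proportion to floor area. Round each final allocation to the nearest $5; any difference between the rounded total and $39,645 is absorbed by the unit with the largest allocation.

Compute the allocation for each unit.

$13,480 shared equally gives $3,370 per unit.
Remainder $26,165 by floor area (total 17,215): Unit 2C 5,500.50 → $5,500; Unit 3A 11,759.43 → $11,760; Unit 5B 5,892.63 → $5,895; Unit 4A 3,012.43 → $3,010.
Totals: Unit 2C $3,370 + $5,500 = $8,870; Unit 3A $3,370 + $11,760 = $15,130; Unit 5B $3,370 + $5,895 = $9,265; Unit 4A $3,370 + $3,010 = $6,380.

Unit 2C: $8,870 · Unit 3A: $15,130 · Unit 5B: $9,265 · Unit 4A: $6,380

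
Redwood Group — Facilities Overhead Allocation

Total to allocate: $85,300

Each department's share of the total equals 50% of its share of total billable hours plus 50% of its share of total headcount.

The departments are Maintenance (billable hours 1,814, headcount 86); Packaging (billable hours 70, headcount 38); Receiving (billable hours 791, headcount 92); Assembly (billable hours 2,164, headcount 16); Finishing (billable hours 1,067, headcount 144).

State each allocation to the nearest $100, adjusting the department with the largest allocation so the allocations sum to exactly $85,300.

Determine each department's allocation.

Totals — billable hours 5,906, headcount 376.
Blended shares (50% billable hours + 50% headcount): Maintenance 0.2679; Packaging 0.0565; Receiving 0.1893; Assembly 0.2045; Finishing 0.2818.
Raw shares: Maintenance 22,854.80; Packaging 4,815.88; Receiving 16,147.82; Assembly 17,442.15; Finishing 24,039.35.
Rounded to nearest $100: Maintenance $22,900; Packaging $4,800; Receiving $16,100; Assembly $17,400; Finishing $24,000. Sum = $85,200.
Difference $85,300 − $85,200 = +$100 applied to largest allocation (Finishing): Finishing becomes $24,100.

Maintenance: $22,900; Packaging: $4,800; Receiving: $16,100; Assembly: $17,400; Finishing: $24,100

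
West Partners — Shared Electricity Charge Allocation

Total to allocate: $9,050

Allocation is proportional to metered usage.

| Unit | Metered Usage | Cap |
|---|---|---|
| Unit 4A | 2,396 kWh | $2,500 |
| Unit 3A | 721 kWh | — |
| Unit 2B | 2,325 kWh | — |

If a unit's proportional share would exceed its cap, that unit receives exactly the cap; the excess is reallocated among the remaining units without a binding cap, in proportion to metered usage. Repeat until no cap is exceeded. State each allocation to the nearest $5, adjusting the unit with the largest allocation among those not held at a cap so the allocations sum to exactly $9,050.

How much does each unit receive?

Combined metered usage = 5,442.
Proportional shares (ignoring caps): Unit 4A 3,984.53; Unit 3A 1,199.02; Unit 2B 3,866.46.
Cap binds for Unit 4A ($2,500); remaining pool $6,550 reallocated over remaining metered usage 3,046.
Redistributed shares: Unit 3A 1,550.41 → $1,550; Unit 2B 4,999.59 → $5,000.

Unit 4A: $2,500; Unit 3A: $1,550; Unit 2B: $5,000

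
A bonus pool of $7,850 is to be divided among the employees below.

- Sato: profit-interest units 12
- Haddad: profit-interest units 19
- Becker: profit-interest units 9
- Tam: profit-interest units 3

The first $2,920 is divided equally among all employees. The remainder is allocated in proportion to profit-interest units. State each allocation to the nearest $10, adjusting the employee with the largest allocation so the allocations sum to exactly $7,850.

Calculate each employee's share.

$2,920 shared equally gives $730 per employee.
Remainder $4,930 by profit-interest units (total 43): Sato 1,375.81 → $1,380; Haddad 2,178.37 → $2,180; Becker 1,031.86 → $1,030; Tam 343.95 → $340.
Totals: Sato $730 + $1,380 = $2,110; Haddad $730 + $2,180 = $2,910; Becker $730 + $1,030 = $1,760; Tam $730 + $340 = $1,070.

Sato: $2,110 · Haddad: $2,910 · Becker: $1,760 · Tam: $1,070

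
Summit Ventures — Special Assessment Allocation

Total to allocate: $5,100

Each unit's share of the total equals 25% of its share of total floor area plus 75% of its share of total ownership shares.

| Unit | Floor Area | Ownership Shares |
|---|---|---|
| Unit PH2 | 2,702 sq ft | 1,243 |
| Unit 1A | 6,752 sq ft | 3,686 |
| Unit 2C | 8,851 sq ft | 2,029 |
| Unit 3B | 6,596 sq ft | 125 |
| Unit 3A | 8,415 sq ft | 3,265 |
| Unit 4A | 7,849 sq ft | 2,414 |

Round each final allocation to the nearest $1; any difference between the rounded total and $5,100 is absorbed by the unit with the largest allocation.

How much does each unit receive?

Floor area total 41,165; ownership shares total 12,762.
Blended shares (25% floor area + 75% ownership shares): Unit PH2 0.0895; Unit 1A 0.2576; Unit 2C 0.1730; Unit 3B 0.0474; Unit 3A 0.2430; Unit 4A 0.1895.
Raw shares: Unit PH2 456.24; Unit 1A 1,313.89; Unit 2C 882.27; Unit 3B 241.76; Unit 3A 1,239.22; Unit 4A 966.63.
Rounded to nearest $1: Unit PH2 $456; Unit 1A $1,314; Unit 2C $882; Unit 3B $242; Unit 3A $1,239; Unit 4A $967. Sum = $5,100.
Sum already equals the total — no adjustment.

Unit PH2: $456 · Unit 1A: $1,314 · Unit 2C: $882 · Unit 3B: $242 · Unit 3A: $1,239 · Unit 4A: $967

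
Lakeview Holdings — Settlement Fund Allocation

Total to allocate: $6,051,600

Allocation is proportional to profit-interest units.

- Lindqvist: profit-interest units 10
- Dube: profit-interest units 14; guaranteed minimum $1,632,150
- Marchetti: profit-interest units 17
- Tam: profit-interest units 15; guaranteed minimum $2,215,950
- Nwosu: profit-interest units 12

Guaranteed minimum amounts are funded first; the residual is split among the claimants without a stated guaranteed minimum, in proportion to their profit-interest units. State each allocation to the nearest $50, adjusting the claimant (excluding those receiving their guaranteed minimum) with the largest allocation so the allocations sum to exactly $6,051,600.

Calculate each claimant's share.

Lindqvist: $565,000 · Dube: $1,632,150 · Marchetti: $960,500 · Tam: $2,215,950 · Nwosu: $678,000

Fund the minimums — Dube $1,632,150; Tam $2,215,950. Remaining pool $2,203,500.
Remaining pool split over remaining profit-interest units 39: Lindqvist 565,000.00 → $565,000; Marchetti 960,500.00 → $960,500; Nwosu 678,000.00 → $678,000.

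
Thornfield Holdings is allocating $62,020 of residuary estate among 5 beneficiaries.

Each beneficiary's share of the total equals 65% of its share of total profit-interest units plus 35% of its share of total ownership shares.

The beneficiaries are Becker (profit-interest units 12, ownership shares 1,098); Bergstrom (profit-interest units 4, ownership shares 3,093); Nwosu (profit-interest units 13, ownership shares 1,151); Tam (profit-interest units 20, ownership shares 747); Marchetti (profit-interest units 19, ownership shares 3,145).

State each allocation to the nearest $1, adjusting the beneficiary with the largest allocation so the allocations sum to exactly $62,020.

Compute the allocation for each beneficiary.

Totals — profit-interest units 68, ownership shares 9,234.
Blended shares (65% profit-interest units + 35% ownership shares): Becker 0.1563; Bergstrom 0.1555; Nwosu 0.1679; Tam 0.2195; Marchetti 0.3008.
Pro-rata amounts: Becker 9,695.20; Bergstrom 9,642.28; Nwosu 10,412.63; Tam 13,612.79; Marchetti 18,657.09.
At nearest $1: Becker $9,695; Bergstrom $9,642; Nwosu $10,413; Tam $13,613; Marchetti $18,657. Sum = $62,020.
Rounded total matches; no reconciliation needed.

Becker: $9,695 · Bergstrom: $9,642 · Nwosu: $10,413 · Tam: $13,613 · Marchetti: $18,657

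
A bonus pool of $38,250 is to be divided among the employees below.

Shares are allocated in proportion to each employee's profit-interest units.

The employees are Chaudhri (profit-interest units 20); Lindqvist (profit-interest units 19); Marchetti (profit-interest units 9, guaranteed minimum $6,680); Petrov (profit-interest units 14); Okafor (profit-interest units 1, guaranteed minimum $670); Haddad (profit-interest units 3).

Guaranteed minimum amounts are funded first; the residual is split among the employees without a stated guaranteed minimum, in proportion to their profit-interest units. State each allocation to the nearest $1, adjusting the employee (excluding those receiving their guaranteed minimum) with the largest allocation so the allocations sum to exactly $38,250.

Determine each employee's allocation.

Minimums first: Marchetti $6,680; Okafor $670. Residual $30,900.
Residual split over remaining profit-interest units 56: Chaudhri 11,035.71 → $11,036; Lindqvist 10,483.93 → $10,484; Petrov 7,725.00 → $7,725; Haddad 1,655.36 → $1,655.

Chaudhri: $11,036 | Lindqvist: $10,484 | Marchetti: $6,680 | Petrov: $7,725 | Okafor: $670 | Haddad: $1,655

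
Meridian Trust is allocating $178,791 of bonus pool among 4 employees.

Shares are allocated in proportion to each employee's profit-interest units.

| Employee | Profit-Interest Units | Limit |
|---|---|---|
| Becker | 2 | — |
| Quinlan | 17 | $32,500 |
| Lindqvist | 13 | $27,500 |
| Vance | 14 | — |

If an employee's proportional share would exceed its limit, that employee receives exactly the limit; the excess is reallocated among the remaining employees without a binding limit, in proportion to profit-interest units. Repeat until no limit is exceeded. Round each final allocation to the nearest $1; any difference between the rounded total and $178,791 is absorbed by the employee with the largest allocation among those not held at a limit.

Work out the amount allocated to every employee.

Sum of profit-interest units: 46.
Unconstrained shares: Becker 7,773.52; Quinlan 66,074.93; Lindqvist 50,527.89; Vance 54,414.65.
Cap binds for Quinlan ($32,500), Lindqvist ($27,500); residual $118,791 reallocated over remaining profit-interest units 16.
Redistributed shares: Becker 14,848.88 → $14,849; Vance 103,942.12 → $103,942.

Becker: $14,849; Quinlan: $32,500; Lindqvist: $27,500; Vance: $103,942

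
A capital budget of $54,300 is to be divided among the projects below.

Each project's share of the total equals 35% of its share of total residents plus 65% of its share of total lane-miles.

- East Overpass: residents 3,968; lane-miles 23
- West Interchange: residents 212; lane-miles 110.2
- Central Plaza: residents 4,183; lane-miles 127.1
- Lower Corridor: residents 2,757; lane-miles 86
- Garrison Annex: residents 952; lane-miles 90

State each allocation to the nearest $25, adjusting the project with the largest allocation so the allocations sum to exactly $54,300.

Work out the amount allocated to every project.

Totals — residents 12,072, lane-miles 436.3.
Blended shares (35% residents + 65% lane-miles): East Overpass 0.1493; West Interchange 0.1703; Central Plaza 0.3106; Lower Corridor 0.2081; Garrison Annex 0.1617.
Unrounded shares: East Overpass 8,107.45; West Interchange 9,248.51; Central Plaza 16,867.22; Lower Corridor 11,297.43; Garrison Annex 8,779.39.
After rounding ($25): East Overpass $8,100; West Interchange $9,250; Central Plaza $16,875; Lower Corridor $11,300; Garrison Annex $8,775. Sum = $54,300.
Rounded total matches; no reconciliation needed.

East Overpass: $8,100 | West Interchange: $9,250 | Central Plaza: $16,875 | Lower Corridor: $11,300 | Garrison Annex: $8,775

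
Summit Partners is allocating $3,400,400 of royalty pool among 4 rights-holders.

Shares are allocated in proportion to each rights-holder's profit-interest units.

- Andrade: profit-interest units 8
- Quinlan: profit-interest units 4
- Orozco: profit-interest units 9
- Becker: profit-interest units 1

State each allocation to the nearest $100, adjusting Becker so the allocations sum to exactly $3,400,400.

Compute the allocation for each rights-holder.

Andrade: $1,236,500; Quinlan: $618,300; Orozco: $1,391,100; Becker: $154,500

Sum of profit-interest units: 22.
Raw shares: Andrade 8/22 × $3,400,400 = 1,236,509.09; Quinlan 4/22 × $3,400,400 = 618,254.55; Orozco 9/22 × $3,400,400 = 1,391,072.73; Becker 1/22 × $3,400,400 = 154,563.64.
At nearest $100: Andrade $1,236,500; Quinlan $618,300; Orozco $1,391,100; Becker $154,600. Sum = $3,400,500.
Difference $3,400,400 − $3,400,500 = −$100 applied to Becker: Becker becomes $154,500.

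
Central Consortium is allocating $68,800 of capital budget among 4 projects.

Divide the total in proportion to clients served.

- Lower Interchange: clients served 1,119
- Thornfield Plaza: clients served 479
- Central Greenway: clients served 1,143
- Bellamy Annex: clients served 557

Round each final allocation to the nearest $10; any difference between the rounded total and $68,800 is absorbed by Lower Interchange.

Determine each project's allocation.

Combined clients served = 3,298.
Proportional shares: Lower Interchange 1,119/3,298 × $68,800 = 23,343.60; Thornfield Plaza 479/3,298 × $68,800 = 9,992.48; Central Greenway 1,143/3,298 × $68,800 = 23,844.27; Bellamy Annex 557/3,298 × $68,800 = 11,619.65.
After rounding ($10): Lower Interchange $23,340; Thornfield Plaza $9,990; Central Greenway $23,840; Bellamy Annex $11,620. Sum = $68,790.
Difference $68,800 − $68,790 = +$10 applied to Lower Interchange: Lower Interchange becomes $23,350.

Lower Interchange: $23,350; Thornfield Plaza: $9,990; Central Greenway: $23,840; Bellamy Annex: $11,620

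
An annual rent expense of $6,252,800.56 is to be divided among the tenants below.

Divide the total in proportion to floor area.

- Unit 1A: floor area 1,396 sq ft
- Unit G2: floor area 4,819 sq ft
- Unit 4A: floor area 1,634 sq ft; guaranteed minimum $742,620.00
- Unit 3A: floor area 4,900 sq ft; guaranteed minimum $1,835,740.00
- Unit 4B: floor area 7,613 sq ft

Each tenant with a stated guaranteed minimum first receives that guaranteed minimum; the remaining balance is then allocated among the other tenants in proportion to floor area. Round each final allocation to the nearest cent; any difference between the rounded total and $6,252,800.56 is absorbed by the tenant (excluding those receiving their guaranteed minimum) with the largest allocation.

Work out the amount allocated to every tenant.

Guaranteed amounts: Unit 4A $742,620.00; Unit 3A $1,835,740.00. Balance $3,674,440.56.
Balance split over remaining floor area 13,828: Unit 1A 370,951.6215 → $370,951.62; Unit G2 1,280,527.1231 → $1,280,527.12; Unit 4B 2,022,961.8154 → $2,022,961.82.

Unit 1A: $370,951.62; Unit G2: $1,280,527.12; Unit 4A: $742,620.00; Unit 3A: $1,835,740.00; Unit 4B: $2,022,961.82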